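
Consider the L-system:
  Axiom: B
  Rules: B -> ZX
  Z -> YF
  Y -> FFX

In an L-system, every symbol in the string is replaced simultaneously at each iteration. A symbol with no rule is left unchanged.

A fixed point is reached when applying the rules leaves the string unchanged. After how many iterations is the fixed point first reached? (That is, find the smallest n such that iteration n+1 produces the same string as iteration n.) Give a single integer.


Step 0: B
Step 1: ZX
Step 2: YFX
Step 3: FFXFX
Step 4: FFXFX  (unchanged — fixed point at step 3)

Answer: 3


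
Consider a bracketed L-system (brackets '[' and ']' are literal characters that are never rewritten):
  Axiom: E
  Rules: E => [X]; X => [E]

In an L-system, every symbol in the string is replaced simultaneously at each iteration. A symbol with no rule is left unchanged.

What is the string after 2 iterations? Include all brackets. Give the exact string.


Answer: [[E]]

Derivation:
Step 0: E
Step 1: [X]
Step 2: [[E]]


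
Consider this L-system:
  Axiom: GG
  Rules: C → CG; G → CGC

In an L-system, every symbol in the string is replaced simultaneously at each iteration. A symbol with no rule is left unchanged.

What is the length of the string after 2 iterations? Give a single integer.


Step 0: length = 2
Step 1: length = 6
Step 2: length = 14

Answer: 14


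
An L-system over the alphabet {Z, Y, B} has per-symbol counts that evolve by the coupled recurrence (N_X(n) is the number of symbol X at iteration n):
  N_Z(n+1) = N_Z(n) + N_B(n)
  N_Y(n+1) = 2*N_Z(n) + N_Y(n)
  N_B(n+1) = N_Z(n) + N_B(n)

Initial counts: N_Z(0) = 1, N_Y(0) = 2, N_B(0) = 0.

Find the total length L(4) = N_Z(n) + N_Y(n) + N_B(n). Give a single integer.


Answer: 34

Derivation:
Step 0: N_Z=1, N_Y=2, N_B=0, L=3
Step 1: N_Z=1, N_Y=4, N_B=1, L=6
Step 2: N_Z=2, N_Y=6, N_B=2, L=10
Step 3: N_Z=4, N_Y=10, N_B=4, L=18
Step 4: N_Z=8, N_Y=18, N_B=8, L=34


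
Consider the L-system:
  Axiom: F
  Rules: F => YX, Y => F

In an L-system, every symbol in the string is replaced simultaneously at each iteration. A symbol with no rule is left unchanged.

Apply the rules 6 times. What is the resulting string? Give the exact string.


Step 0: F
Step 1: YX
Step 2: FX
Step 3: YXX
Step 4: FXX
Step 5: YXXX
Step 6: FXXX

Answer: FXXX


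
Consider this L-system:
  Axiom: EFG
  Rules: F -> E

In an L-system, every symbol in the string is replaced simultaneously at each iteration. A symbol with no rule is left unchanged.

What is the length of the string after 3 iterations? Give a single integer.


Step 0: length = 3
Step 1: length = 3
Step 2: length = 3
Step 3: length = 3

Answer: 3


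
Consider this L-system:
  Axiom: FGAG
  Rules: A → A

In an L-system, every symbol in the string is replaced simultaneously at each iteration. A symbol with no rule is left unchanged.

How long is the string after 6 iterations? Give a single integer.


Step 0: length = 4
Step 1: length = 4
Step 2: length = 4
Step 3: length = 4
Step 4: length = 4
Step 5: length = 4
Step 6: length = 4

Answer: 4


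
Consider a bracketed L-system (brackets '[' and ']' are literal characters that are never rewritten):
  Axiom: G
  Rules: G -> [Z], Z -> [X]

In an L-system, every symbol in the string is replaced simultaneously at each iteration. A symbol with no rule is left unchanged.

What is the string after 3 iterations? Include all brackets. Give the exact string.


Answer: [[X]]

Derivation:
Step 0: G
Step 1: [Z]
Step 2: [[X]]
Step 3: [[X]]


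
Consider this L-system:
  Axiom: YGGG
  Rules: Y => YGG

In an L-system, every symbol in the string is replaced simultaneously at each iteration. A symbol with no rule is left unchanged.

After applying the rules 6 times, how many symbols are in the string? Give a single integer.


Step 0: length = 4
Step 1: length = 6
Step 2: length = 8
Step 3: length = 10
Step 4: length = 12
Step 5: length = 14
Step 6: length = 16

Answer: 16


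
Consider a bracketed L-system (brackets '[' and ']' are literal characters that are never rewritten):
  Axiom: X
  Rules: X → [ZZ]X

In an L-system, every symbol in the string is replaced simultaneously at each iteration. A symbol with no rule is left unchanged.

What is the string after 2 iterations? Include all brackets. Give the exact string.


Answer: [ZZ][ZZ]X

Derivation:
Step 0: X
Step 1: [ZZ]X
Step 2: [ZZ][ZZ]X


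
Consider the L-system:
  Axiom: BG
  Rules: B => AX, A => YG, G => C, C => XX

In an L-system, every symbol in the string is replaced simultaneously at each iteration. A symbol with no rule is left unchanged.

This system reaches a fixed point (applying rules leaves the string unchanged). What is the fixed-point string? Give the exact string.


Answer: YXXXXX

Derivation:
Step 0: BG
Step 1: AXC
Step 2: YGXXX
Step 3: YCXXX
Step 4: YXXXXX
Step 5: YXXXXX  (unchanged — fixed point at step 4)


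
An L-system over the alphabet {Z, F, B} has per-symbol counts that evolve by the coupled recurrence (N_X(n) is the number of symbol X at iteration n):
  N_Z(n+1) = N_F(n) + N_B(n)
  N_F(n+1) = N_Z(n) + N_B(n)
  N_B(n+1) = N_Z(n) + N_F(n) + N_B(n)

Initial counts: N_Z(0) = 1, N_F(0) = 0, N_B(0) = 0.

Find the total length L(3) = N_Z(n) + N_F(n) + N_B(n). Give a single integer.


Step 0: N_Z=1, N_F=0, N_B=0, L=1
Step 1: N_Z=0, N_F=1, N_B=1, L=2
Step 2: N_Z=2, N_F=1, N_B=2, L=5
Step 3: N_Z=3, N_F=4, N_B=5, L=12

Answer: 12


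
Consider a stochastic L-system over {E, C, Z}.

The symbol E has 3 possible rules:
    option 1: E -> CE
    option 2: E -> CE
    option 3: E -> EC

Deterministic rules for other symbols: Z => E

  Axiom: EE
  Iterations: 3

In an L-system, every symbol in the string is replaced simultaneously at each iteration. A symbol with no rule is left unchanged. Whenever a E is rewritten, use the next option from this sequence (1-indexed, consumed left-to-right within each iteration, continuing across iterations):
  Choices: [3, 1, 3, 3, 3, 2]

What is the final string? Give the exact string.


Step 0: EE
Step 1: ECCE  (used choices [3, 1])
Step 2: ECCCEC  (used choices [3, 3])
Step 3: ECCCCCEC  (used choices [3, 2])

Answer: ECCCCCEC


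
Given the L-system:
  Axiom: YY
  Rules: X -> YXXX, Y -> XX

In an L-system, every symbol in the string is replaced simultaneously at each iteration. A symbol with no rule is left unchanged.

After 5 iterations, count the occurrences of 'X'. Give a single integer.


Answer: 556

Derivation:
Step 0: YY  (0 'X')
Step 1: XXXX  (4 'X')
Step 2: YXXXYXXXYXXXYXXX  (12 'X')
Step 3: XXYXXXYXXXYXXXXXYXXXYXXXYXXXXXYXXXYXXXYXXXXXYXXXYXXXYXXX  (44 'X')
Step 4: YXXXYXXXXXYXXXYXXXYXXXXXYXXXYXXXYXXXXXYXXXYXXXYXXXYXXXYXXXXXYXXXYXXXYXXXXXYXXXYXXXYXXXXXYXXXYXXXYXXXYXXXYXXXXXYXXXYXXXYXXXXXYXXXYXXXYXXXXXYXXXYXXXYXXXYXXXYXXXXXYXXXYXXXYXXXXXYXXXYXXXYXXXXXYXXXYXXXYXXX  (156 'X')
Step 5: XXYXXXYXXXYXXXXXYXXXYXXXYXXXYXXXYXXXXXYXXXYXXXYXXXXXYXXXYXXXYXXXXXYXXXYXXXYXXXYXXXYXXXXXYXXXYXXXYXXXXXYXXXYXXXYXXXXXYXXXYXXXYXXXYXXXYXXXXXYXXXYXXXYXXXXXYXXXYXXXYXXXXXYXXXYXXXYXXXXXYXXXYXXXYXXXXXYXXXYXXXYXXXYXXXYXXXXXYXXXYXXXYXXXXXYXXXYXXXYXXXXXYXXXYXXXYXXXYXXXYXXXXXYXXXYXXXYXXXXXYXXXYXXXYXXXXXYXXXYXXXYXXXYXXXYXXXXXYXXXYXXXYXXXXXYXXXYXXXYXXXXXYXXXYXXXYXXXXXYXXXYXXXYXXXXXYXXXYXXXYXXXYXXXYXXXXXYXXXYXXXYXXXXXYXXXYXXXYXXXXXYXXXYXXXYXXXYXXXYXXXXXYXXXYXXXYXXXXXYXXXYXXXYXXXXXYXXXYXXXYXXXYXXXYXXXXXYXXXYXXXYXXXXXYXXXYXXXYXXXXXYXXXYXXXYXXXXXYXXXYXXXYXXXXXYXXXYXXXYXXXYXXXYXXXXXYXXXYXXXYXXXXXYXXXYXXXYXXXXXYXXXYXXXYXXXYXXXYXXXXXYXXXYXXXYXXXXXYXXXYXXXYXXXXXYXXXYXXXYXXXYXXXYXXXXXYXXXYXXXYXXXXXYXXXYXXXYXXXXXYXXXYXXXYXXX  (556 'X')


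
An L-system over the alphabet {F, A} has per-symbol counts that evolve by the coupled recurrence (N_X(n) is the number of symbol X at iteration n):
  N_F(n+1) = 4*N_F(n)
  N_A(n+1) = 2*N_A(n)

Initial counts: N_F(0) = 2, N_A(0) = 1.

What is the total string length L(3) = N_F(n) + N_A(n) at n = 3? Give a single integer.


Answer: 136

Derivation:
Step 0: N_F=2, N_A=1, L=3
Step 1: N_F=8, N_A=2, L=10
Step 2: N_F=32, N_A=4, L=36
Step 3: N_F=128, N_A=8, L=136


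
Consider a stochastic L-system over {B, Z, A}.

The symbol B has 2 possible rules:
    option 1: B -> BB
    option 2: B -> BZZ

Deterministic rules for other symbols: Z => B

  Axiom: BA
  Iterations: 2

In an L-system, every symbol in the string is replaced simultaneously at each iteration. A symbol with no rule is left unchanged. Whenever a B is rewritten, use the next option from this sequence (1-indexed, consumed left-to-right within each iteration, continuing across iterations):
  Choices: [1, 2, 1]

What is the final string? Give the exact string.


Answer: BZZBBA

Derivation:
Step 0: BA
Step 1: BBA  (used choices [1])
Step 2: BZZBBA  (used choices [2, 1])


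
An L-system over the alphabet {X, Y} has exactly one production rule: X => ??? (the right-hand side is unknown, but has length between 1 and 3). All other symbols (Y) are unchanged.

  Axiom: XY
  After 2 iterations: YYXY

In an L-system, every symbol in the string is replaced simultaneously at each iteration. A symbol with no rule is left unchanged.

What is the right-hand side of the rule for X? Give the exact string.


Answer: YX

Derivation:
Trying X => YX:
  Step 0: XY
  Step 1: YXY
  Step 2: YYXY
Matches the given result.


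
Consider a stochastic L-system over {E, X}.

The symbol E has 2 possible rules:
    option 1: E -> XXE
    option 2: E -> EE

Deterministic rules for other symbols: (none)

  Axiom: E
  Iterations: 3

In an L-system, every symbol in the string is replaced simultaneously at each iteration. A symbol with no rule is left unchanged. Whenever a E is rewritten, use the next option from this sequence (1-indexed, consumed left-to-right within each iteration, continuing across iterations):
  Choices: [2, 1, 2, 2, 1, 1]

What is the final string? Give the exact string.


Answer: XXEEXXEXXE

Derivation:
Step 0: E
Step 1: EE  (used choices [2])
Step 2: XXEEE  (used choices [1, 2])
Step 3: XXEEXXEXXE  (used choices [2, 1, 1])


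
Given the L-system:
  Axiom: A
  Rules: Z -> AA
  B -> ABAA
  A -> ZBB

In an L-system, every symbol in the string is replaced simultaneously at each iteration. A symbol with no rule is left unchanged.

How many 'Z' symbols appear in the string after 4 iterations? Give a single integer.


Answer: 6

Derivation:
Step 0: A  (0 'Z')
Step 1: ZBB  (1 'Z')
Step 2: AAABAAABAA  (0 'Z')
Step 3: ZBBZBBZBBABAAZBBZBBZBBABAAZBBZBB  (8 'Z')
Step 4: AAABAAABAAAAABAAABAAAAABAAABAAZBBABAAZBBZBBAAABAAABAAAAABAAABAAAAABAAABAAZBBABAAZBBZBBAAABAAABAAAAABAAABAA  (6 'Z')


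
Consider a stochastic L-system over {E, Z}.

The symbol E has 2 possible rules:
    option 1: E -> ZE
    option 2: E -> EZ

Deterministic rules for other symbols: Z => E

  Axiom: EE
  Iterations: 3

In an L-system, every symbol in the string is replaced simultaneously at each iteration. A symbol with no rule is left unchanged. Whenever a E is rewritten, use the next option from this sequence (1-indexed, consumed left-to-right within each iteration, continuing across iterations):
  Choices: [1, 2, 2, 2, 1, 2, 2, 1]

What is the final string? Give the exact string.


Step 0: EE
Step 1: ZEEZ  (used choices [1, 2])
Step 2: EEZEZE  (used choices [2, 2])
Step 3: ZEEZEEZEZE  (used choices [1, 2, 2, 1])

Answer: ZEEZEEZEZE


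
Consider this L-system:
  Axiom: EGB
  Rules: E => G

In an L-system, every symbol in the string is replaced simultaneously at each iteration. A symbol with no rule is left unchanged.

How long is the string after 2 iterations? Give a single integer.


Answer: 3

Derivation:
Step 0: length = 3
Step 1: length = 3
Step 2: length = 3


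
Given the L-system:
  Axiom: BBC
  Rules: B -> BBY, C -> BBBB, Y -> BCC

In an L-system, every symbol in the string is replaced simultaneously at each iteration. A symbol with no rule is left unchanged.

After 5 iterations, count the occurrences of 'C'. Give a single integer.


Step 0: BBC  (1 'C')
Step 1: BBYBBYBBBB  (0 'C')
Step 2: BBYBBYBCCBBYBBYBCCBBYBBYBBYBBY  (4 'C')
Step 3: BBYBBYBCCBBYBBYBCCBBYBBBBBBBBBBYBBYBCCBBYBBYBCCBBYBBBBBBBBBBYBBYBCCBBYBBYBCCBBYBBYBCCBBYBBYBCC  (16 'C')
Step 4: BBYBBYBCCBBYBBYBCCBBYBBBBBBBBBBYBBYBCCBBYBBYBCCBBYBBBBBBBBBBYBBYBCCBBYBBYBBYBBYBBYBBYBBYBBYBBYBBYBCCBBYBBYBCCBBYBBBBBBBBBBYBBYBCCBBYBBYBCCBBYBBBBBBBBBBYBBYBCCBBYBBYBBYBBYBBYBBYBBYBBYBBYBBYBCCBBYBBYBCCBBYBBBBBBBBBBYBBYBCCBBYBBYBCCBBYBBBBBBBBBBYBBYBCCBBYBBYBCCBBYBBBBBBBBBBYBBYBCCBBYBBYBCCBBYBBBBBBBB  (36 'C')
Step 5: BBYBBYBCCBBYBBYBCCBBYBBBBBBBBBBYBBYBCCBBYBBYBCCBBYBBBBBBBBBBYBBYBCCBBYBBYBBYBBYBBYBBYBBYBBYBBYBBYBCCBBYBBYBCCBBYBBBBBBBBBBYBBYBCCBBYBBYBCCBBYBBBBBBBBBBYBBYBCCBBYBBYBBYBBYBBYBBYBBYBBYBBYBBYBCCBBYBBYBCCBBYBBBBBBBBBBYBBYBCCBBYBBYBCCBBYBBYBCCBBYBBYBCCBBYBBYBCCBBYBBYBCCBBYBBYBCCBBYBBYBCCBBYBBYBCCBBYBBYBCCBBYBBBBBBBBBBYBBYBCCBBYBBYBCCBBYBBBBBBBBBBYBBYBCCBBYBBYBBYBBYBBYBBYBBYBBYBBYBBYBCCBBYBBYBCCBBYBBBBBBBBBBYBBYBCCBBYBBYBCCBBYBBBBBBBBBBYBBYBCCBBYBBYBBYBBYBBYBBYBBYBBYBBYBBYBCCBBYBBYBCCBBYBBBBBBBBBBYBBYBCCBBYBBYBCCBBYBBYBCCBBYBBYBCCBBYBBYBCCBBYBBYBCCBBYBBYBCCBBYBBYBCCBBYBBYBCCBBYBBYBCCBBYBBBBBBBBBBYBBYBCCBBYBBYBCCBBYBBBBBBBBBBYBBYBCCBBYBBYBBYBBYBBYBBYBBYBBYBBYBBYBCCBBYBBYBCCBBYBBBBBBBBBBYBBYBCCBBYBBYBCCBBYBBBBBBBBBBYBBYBCCBBYBBYBBYBBYBBYBBYBBYBBYBBYBBYBCCBBYBBYBCCBBYBBBBBBBBBBYBBYBCCBBYBBYBCCBBYBBBBBBBBBBYBBYBCCBBYBBYBBYBBYBBYBBYBBYBBYBBYBBYBCCBBYBBYBCCBBYBBBBBBBBBBYBBYBCCBBYBBYBCCBBYBBBBBBBBBBYBBYBCCBBYBBYBBYBBYBBYBBYBBYBBY  (120 'C')

Answer: 120


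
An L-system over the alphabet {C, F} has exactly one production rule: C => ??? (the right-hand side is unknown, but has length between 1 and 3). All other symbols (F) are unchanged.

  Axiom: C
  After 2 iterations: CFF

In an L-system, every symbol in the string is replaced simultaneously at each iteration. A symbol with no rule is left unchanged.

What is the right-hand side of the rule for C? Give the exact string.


Answer: CF

Derivation:
Trying C => CF:
  Step 0: C
  Step 1: CF
  Step 2: CFF
Matches the given result.


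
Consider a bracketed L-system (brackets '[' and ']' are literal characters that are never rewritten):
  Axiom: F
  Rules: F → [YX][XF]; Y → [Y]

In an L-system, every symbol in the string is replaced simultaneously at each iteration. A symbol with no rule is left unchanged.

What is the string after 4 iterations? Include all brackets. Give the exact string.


Answer: [[[[Y]]]X][X[[[Y]]X][X[[Y]X][X[YX][XF]]]]

Derivation:
Step 0: F
Step 1: [YX][XF]
Step 2: [[Y]X][X[YX][XF]]
Step 3: [[[Y]]X][X[[Y]X][X[YX][XF]]]
Step 4: [[[[Y]]]X][X[[[Y]]X][X[[Y]X][X[YX][XF]]]]


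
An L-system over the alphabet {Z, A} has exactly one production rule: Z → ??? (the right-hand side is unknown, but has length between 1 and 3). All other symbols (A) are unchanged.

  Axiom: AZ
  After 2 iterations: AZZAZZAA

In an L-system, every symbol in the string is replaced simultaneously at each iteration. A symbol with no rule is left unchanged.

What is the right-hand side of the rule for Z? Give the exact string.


Answer: ZZA

Derivation:
Trying Z → ZZA:
  Step 0: AZ
  Step 1: AZZA
  Step 2: AZZAZZAA
Matches the given result.


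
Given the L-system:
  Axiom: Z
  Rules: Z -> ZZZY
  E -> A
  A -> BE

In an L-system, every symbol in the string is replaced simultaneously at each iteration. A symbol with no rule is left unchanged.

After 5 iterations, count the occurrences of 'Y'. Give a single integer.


Answer: 121

Derivation:
Step 0: Z  (0 'Y')
Step 1: ZZZY  (1 'Y')
Step 2: ZZZYZZZYZZZYY  (4 'Y')
Step 3: ZZZYZZZYZZZYYZZZYZZZYZZZYYZZZYZZZYZZZYYY  (13 'Y')
Step 4: ZZZYZZZYZZZYYZZZYZZZYZZZYYZZZYZZZYZZZYYYZZZYZZZYZZZYYZZZYZZZYZZZYYZZZYZZZYZZZYYYZZZYZZZYZZZYYZZZYZZZYZZZYYZZZYZZZYZZZYYYY  (40 'Y')
Step 5: ZZZYZZZYZZZYYZZZYZZZYZZZYYZZZYZZZYZZZYYYZZZYZZZYZZZYYZZZYZZZYZZZYYZZZYZZZYZZZYYYZZZYZZZYZZZYYZZZYZZZYZZZYYZZZYZZZYZZZYYYYZZZYZZZYZZZYYZZZYZZZYZZZYYZZZYZZZYZZZYYYZZZYZZZYZZZYYZZZYZZZYZZZYYZZZYZZZYZZZYYYZZZYZZZYZZZYYZZZYZZZYZZZYYZZZYZZZYZZZYYYYZZZYZZZYZZZYYZZZYZZZYZZZYYZZZYZZZYZZZYYYZZZYZZZYZZZYYZZZYZZZYZZZYYZZZYZZZYZZZYYYZZZYZZZYZZZYYZZZYZZZYZZZYYZZZYZZZYZZZYYYYY  (121 'Y')


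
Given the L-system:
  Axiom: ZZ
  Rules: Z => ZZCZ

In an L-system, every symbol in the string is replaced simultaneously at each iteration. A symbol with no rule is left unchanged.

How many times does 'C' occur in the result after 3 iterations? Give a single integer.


Answer: 26

Derivation:
Step 0: ZZ  (0 'C')
Step 1: ZZCZZZCZ  (2 'C')
Step 2: ZZCZZZCZCZZCZZZCZZZCZCZZCZ  (8 'C')
Step 3: ZZCZZZCZCZZCZZZCZZZCZCZZCZCZZCZZZCZCZZCZZZCZZZCZCZZCZZZCZZZCZCZZCZCZZCZZZCZCZZCZ  (26 'C')


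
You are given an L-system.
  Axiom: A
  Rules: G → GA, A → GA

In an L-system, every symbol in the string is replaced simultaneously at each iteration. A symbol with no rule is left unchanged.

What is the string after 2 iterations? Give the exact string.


Step 0: A
Step 1: GA
Step 2: GAGA

Answer: GAGA


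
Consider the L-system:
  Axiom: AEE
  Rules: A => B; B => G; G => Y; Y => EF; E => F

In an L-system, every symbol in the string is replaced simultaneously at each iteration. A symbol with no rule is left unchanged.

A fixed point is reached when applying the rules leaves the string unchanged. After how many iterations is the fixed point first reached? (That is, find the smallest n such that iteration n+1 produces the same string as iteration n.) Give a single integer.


Step 0: AEE
Step 1: BFF
Step 2: GFF
Step 3: YFF
Step 4: EFFF
Step 5: FFFF
Step 6: FFFF  (unchanged — fixed point at step 5)

Answer: 5


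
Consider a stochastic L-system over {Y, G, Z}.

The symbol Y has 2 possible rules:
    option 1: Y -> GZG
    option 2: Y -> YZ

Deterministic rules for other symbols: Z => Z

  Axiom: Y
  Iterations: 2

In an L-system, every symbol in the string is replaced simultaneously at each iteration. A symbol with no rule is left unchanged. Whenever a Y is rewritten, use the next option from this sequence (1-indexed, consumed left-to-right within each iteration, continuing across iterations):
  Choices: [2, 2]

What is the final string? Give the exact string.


Step 0: Y
Step 1: YZ  (used choices [2])
Step 2: YZZ  (used choices [2])

Answer: YZZ


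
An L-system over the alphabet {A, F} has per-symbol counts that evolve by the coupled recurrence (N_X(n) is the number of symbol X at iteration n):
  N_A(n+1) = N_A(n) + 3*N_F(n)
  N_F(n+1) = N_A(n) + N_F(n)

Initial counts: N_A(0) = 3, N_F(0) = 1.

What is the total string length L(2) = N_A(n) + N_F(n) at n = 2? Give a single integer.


Answer: 28

Derivation:
Step 0: N_A=3, N_F=1, L=4
Step 1: N_A=6, N_F=4, L=10
Step 2: N_A=18, N_F=10, L=28


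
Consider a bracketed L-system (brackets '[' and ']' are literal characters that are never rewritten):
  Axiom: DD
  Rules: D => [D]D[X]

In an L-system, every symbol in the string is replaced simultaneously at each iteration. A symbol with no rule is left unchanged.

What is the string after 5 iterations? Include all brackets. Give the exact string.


Answer: [[[[[D]D[X]][D]D[X][X]][[D]D[X]][D]D[X][X][X]][[[D]D[X]][D]D[X][X]][[D]D[X]][D]D[X][X][X][X]][[[[D]D[X]][D]D[X][X]][[D]D[X]][D]D[X][X][X]][[[D]D[X]][D]D[X][X]][[D]D[X]][D]D[X][X][X][X][X][[[[[D]D[X]][D]D[X][X]][[D]D[X]][D]D[X][X][X]][[[D]D[X]][D]D[X][X]][[D]D[X]][D]D[X][X][X][X]][[[[D]D[X]][D]D[X][X]][[D]D[X]][D]D[X][X][X]][[[D]D[X]][D]D[X][X]][[D]D[X]][D]D[X][X][X][X][X]

Derivation:
Step 0: DD
Step 1: [D]D[X][D]D[X]
Step 2: [[D]D[X]][D]D[X][X][[D]D[X]][D]D[X][X]
Step 3: [[[D]D[X]][D]D[X][X]][[D]D[X]][D]D[X][X][X][[[D]D[X]][D]D[X][X]][[D]D[X]][D]D[X][X][X]
Step 4: [[[[D]D[X]][D]D[X][X]][[D]D[X]][D]D[X][X][X]][[[D]D[X]][D]D[X][X]][[D]D[X]][D]D[X][X][X][X][[[[D]D[X]][D]D[X][X]][[D]D[X]][D]D[X][X][X]][[[D]D[X]][D]D[X][X]][[D]D[X]][D]D[X][X][X][X]
Step 5: [[[[[D]D[X]][D]D[X][X]][[D]D[X]][D]D[X][X][X]][[[D]D[X]][D]D[X][X]][[D]D[X]][D]D[X][X][X][X]][[[[D]D[X]][D]D[X][X]][[D]D[X]][D]D[X][X][X]][[[D]D[X]][D]D[X][X]][[D]D[X]][D]D[X][X][X][X][X][[[[[D]D[X]][D]D[X][X]][[D]D[X]][D]D[X][X][X]][[[D]D[X]][D]D[X][X]][[D]D[X]][D]D[X][X][X][X]][[[[D]D[X]][D]D[X][X]][[D]D[X]][D]D[X][X][X]][[[D]D[X]][D]D[X][X]][[D]D[X]][D]D[X][X][X][X][X]


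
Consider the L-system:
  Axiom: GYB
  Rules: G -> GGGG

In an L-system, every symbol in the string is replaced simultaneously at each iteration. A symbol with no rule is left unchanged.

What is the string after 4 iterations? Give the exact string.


Step 0: GYB
Step 1: GGGGYB
Step 2: GGGGGGGGGGGGGGGGYB
Step 3: GGGGGGGGGGGGGGGGGGGGGGGGGGGGGGGGGGGGGGGGGGGGGGGGGGGGGGGGGGGGGGGGYB
Step 4: GGGGGGGGGGGGGGGGGGGGGGGGGGGGGGGGGGGGGGGGGGGGGGGGGGGGGGGGGGGGGGGGGGGGGGGGGGGGGGGGGGGGGGGGGGGGGGGGGGGGGGGGGGGGGGGGGGGGGGGGGGGGGGGGGGGGGGGGGGGGGGGGGGGGGGGGGGGGGGGGGGGGGGGGGGGGGGGGGGGGGGGGGGGGGGGGGGGGGGGGGGGGGGGGGGGGGGGGGGGGGGGGGGGGGGGGGGGGGGGGGGGGGGGGGGGGGGGGYB

Answer: GGGGGGGGGGGGGGGGGGGGGGGGGGGGGGGGGGGGGGGGGGGGGGGGGGGGGGGGGGGGGGGGGGGGGGGGGGGGGGGGGGGGGGGGGGGGGGGGGGGGGGGGGGGGGGGGGGGGGGGGGGGGGGGGGGGGGGGGGGGGGGGGGGGGGGGGGGGGGGGGGGGGGGGGGGGGGGGGGGGGGGGGGGGGGGGGGGGGGGGGGGGGGGGGGGGGGGGGGGGGGGGGGGGGGGGGGGGGGGGGGGGGGGGGGGGGGGGGYB


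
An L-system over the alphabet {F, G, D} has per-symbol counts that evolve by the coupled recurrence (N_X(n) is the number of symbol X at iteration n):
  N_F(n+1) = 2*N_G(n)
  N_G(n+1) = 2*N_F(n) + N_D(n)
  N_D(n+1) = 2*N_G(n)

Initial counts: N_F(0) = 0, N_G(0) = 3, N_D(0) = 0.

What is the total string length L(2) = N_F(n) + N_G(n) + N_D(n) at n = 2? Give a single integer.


Step 0: N_F=0, N_G=3, N_D=0, L=3
Step 1: N_F=6, N_G=0, N_D=6, L=12
Step 2: N_F=0, N_G=18, N_D=0, L=18

Answer: 18


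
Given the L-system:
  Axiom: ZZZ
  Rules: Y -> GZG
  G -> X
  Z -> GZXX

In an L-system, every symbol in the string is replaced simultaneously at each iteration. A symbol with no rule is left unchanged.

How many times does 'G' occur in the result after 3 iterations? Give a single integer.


Answer: 3

Derivation:
Step 0: ZZZ  (0 'G')
Step 1: GZXXGZXXGZXX  (3 'G')
Step 2: XGZXXXXXGZXXXXXGZXXXX  (3 'G')
Step 3: XXGZXXXXXXXXGZXXXXXXXXGZXXXXXX  (3 'G')


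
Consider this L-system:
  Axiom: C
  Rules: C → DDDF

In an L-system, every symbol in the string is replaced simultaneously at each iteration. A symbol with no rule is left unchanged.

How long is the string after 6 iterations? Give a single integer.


Step 0: length = 1
Step 1: length = 4
Step 2: length = 4
Step 3: length = 4
Step 4: length = 4
Step 5: length = 4
Step 6: length = 4

Answer: 4


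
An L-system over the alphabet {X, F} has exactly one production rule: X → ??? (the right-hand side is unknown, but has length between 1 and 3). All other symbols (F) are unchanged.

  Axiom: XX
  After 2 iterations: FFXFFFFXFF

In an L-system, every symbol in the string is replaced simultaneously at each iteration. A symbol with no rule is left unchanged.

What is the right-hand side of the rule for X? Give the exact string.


Trying X → FXF:
  Step 0: XX
  Step 1: FXFFXF
  Step 2: FFXFFFFXFF
Matches the given result.

Answer: FXF


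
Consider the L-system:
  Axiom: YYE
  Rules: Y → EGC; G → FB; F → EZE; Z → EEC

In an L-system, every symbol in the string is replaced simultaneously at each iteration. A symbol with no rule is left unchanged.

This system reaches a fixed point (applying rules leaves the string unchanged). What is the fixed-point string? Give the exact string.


Step 0: YYE
Step 1: EGCEGCE
Step 2: EFBCEFBCE
Step 3: EEZEBCEEZEBCE
Step 4: EEEECEBCEEEECEBCE
Step 5: EEEECEBCEEEECEBCE  (unchanged — fixed point at step 4)

Answer: EEEECEBCEEEECEBCE


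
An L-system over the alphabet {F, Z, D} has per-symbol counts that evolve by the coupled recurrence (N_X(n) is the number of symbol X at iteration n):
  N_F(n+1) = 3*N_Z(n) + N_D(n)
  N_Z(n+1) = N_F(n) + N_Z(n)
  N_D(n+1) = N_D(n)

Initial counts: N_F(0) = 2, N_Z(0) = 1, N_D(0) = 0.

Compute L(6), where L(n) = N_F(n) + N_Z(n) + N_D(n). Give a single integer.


Answer: 411

Derivation:
Step 0: N_F=2, N_Z=1, N_D=0, L=3
Step 1: N_F=3, N_Z=3, N_D=0, L=6
Step 2: N_F=9, N_Z=6, N_D=0, L=15
Step 3: N_F=18, N_Z=15, N_D=0, L=33
Step 4: N_F=45, N_Z=33, N_D=0, L=78
Step 5: N_F=99, N_Z=78, N_D=0, L=177
Step 6: N_F=234, N_Z=177, N_D=0, L=411


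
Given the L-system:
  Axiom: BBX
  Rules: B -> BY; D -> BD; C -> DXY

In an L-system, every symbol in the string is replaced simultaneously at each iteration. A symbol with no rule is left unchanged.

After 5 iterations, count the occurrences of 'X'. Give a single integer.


Answer: 1

Derivation:
Step 0: BBX  (1 'X')
Step 1: BYBYX  (1 'X')
Step 2: BYYBYYX  (1 'X')
Step 3: BYYYBYYYX  (1 'X')
Step 4: BYYYYBYYYYX  (1 'X')
Step 5: BYYYYYBYYYYYX  (1 'X')


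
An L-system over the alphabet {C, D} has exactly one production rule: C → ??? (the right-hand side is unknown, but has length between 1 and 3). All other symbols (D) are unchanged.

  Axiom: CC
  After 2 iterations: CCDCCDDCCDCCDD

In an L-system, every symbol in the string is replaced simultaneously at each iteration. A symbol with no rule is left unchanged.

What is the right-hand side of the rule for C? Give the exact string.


Trying C → CCD:
  Step 0: CC
  Step 1: CCDCCD
  Step 2: CCDCCDDCCDCCDD
Matches the given result.

Answer: CCD


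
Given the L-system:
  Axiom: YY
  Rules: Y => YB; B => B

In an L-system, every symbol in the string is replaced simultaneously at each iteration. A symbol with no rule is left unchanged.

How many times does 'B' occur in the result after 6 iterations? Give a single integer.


Answer: 12

Derivation:
Step 0: YY  (0 'B')
Step 1: YBYB  (2 'B')
Step 2: YBBYBB  (4 'B')
Step 3: YBBBYBBB  (6 'B')
Step 4: YBBBBYBBBB  (8 'B')
Step 5: YBBBBBYBBBBB  (10 'B')
Step 6: YBBBBBBYBBBBBB  (12 'B')


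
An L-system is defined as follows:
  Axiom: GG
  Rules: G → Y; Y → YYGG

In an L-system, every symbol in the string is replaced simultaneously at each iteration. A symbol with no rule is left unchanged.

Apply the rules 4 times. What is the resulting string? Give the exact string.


Step 0: GG
Step 1: YY
Step 2: YYGGYYGG
Step 3: YYGGYYGGYYYYGGYYGGYY
Step 4: YYGGYYGGYYYYGGYYGGYYYYGGYYGGYYGGYYGGYYYYGGYYGGYYYYGGYYGG

Answer: YYGGYYGGYYYYGGYYGGYYYYGGYYGGYYGGYYGGYYYYGGYYGGYYYYGGYYGG


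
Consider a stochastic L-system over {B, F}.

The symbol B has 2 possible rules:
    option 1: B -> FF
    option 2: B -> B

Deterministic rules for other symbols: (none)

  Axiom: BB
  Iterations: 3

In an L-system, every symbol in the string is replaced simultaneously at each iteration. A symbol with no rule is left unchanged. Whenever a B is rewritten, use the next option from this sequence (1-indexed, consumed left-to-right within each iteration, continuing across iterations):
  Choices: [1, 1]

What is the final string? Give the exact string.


Step 0: BB
Step 1: FFFF  (used choices [1, 1])
Step 2: FFFF  (used choices [])
Step 3: FFFF  (used choices [])

Answer: FFFF


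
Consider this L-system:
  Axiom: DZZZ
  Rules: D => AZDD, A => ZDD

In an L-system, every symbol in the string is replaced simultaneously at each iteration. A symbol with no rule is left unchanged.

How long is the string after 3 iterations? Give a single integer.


Answer: 37

Derivation:
Step 0: length = 4
Step 1: length = 7
Step 2: length = 15
Step 3: length = 37


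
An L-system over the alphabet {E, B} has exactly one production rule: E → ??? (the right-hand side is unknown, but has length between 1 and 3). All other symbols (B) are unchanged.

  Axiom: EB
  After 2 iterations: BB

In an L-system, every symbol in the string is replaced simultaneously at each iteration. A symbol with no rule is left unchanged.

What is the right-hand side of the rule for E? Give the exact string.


Trying E → B:
  Step 0: EB
  Step 1: BB
  Step 2: BB
Matches the given result.

Answer: B


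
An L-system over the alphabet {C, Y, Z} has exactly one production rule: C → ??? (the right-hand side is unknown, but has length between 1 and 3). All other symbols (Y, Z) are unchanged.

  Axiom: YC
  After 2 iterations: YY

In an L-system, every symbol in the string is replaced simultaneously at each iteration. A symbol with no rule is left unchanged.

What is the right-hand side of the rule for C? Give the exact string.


Answer: Y

Derivation:
Trying C → Y:
  Step 0: YC
  Step 1: YY
  Step 2: YY
Matches the given result.


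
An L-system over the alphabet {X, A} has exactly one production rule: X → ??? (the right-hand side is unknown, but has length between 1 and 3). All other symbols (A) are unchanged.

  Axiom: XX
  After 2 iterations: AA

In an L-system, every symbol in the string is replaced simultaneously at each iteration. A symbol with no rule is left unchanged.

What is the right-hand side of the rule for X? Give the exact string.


Trying X → A:
  Step 0: XX
  Step 1: AA
  Step 2: AA
Matches the given result.

Answer: A


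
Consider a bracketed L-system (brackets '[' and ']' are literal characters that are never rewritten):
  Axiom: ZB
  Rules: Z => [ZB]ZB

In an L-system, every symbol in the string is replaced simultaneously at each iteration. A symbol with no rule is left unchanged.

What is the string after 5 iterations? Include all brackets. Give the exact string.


Step 0: ZB
Step 1: [ZB]ZBB
Step 2: [[ZB]ZBB][ZB]ZBBB
Step 3: [[[ZB]ZBB][ZB]ZBBB][[ZB]ZBB][ZB]ZBBBB
Step 4: [[[[ZB]ZBB][ZB]ZBBB][[ZB]ZBB][ZB]ZBBBB][[[ZB]ZBB][ZB]ZBBB][[ZB]ZBB][ZB]ZBBBBB
Step 5: [[[[[ZB]ZBB][ZB]ZBBB][[ZB]ZBB][ZB]ZBBBB][[[ZB]ZBB][ZB]ZBBB][[ZB]ZBB][ZB]ZBBBBB][[[[ZB]ZBB][ZB]ZBBB][[ZB]ZBB][ZB]ZBBBB][[[ZB]ZBB][ZB]ZBBB][[ZB]ZBB][ZB]ZBBBBBB

Answer: [[[[[ZB]ZBB][ZB]ZBBB][[ZB]ZBB][ZB]ZBBBB][[[ZB]ZBB][ZB]ZBBB][[ZB]ZBB][ZB]ZBBBBB][[[[ZB]ZBB][ZB]ZBBB][[ZB]ZBB][ZB]ZBBBB][[[ZB]ZBB][ZB]ZBBB][[ZB]ZBB][ZB]ZBBBBBB


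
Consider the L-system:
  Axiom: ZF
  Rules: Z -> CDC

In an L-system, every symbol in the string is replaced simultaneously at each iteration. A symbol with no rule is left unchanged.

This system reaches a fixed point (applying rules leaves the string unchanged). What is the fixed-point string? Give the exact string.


Step 0: ZF
Step 1: CDCF
Step 2: CDCF  (unchanged — fixed point at step 1)

Answer: CDCF


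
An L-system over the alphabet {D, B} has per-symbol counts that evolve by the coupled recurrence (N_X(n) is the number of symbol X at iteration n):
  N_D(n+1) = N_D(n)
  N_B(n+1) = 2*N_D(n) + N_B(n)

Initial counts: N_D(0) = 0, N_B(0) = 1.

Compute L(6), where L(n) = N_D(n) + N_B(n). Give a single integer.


Answer: 1

Derivation:
Step 0: N_D=0, N_B=1, L=1
Step 1: N_D=0, N_B=1, L=1
Step 2: N_D=0, N_B=1, L=1
Step 3: N_D=0, N_B=1, L=1
Step 4: N_D=0, N_B=1, L=1
Step 5: N_D=0, N_B=1, L=1
Step 6: N_D=0, N_B=1, L=1


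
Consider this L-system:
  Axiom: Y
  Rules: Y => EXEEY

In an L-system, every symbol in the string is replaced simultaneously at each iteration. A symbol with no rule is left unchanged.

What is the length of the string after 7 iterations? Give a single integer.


Step 0: length = 1
Step 1: length = 5
Step 2: length = 9
Step 3: length = 13
Step 4: length = 17
Step 5: length = 21
Step 6: length = 25
Step 7: length = 29

Answer: 29


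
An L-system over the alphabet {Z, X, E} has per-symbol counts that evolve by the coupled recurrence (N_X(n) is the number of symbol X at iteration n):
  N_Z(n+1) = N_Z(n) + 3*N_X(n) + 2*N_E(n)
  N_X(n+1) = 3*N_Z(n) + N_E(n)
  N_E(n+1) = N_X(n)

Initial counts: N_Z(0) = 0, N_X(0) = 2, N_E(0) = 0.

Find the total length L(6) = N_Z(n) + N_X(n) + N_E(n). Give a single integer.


Step 0: N_Z=0, N_X=2, N_E=0, L=2
Step 1: N_Z=6, N_X=0, N_E=2, L=8
Step 2: N_Z=10, N_X=20, N_E=0, L=30
Step 3: N_Z=70, N_X=30, N_E=20, L=120
Step 4: N_Z=200, N_X=230, N_E=30, L=460
Step 5: N_Z=950, N_X=630, N_E=230, L=1810
Step 6: N_Z=3300, N_X=3080, N_E=630, L=7010

Answer: 7010


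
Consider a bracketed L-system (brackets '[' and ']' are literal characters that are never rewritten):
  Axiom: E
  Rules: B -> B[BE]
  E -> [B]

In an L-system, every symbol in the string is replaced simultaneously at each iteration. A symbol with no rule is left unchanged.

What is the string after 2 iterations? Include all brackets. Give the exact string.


Answer: [B[BE]]

Derivation:
Step 0: E
Step 1: [B]
Step 2: [B[BE]]


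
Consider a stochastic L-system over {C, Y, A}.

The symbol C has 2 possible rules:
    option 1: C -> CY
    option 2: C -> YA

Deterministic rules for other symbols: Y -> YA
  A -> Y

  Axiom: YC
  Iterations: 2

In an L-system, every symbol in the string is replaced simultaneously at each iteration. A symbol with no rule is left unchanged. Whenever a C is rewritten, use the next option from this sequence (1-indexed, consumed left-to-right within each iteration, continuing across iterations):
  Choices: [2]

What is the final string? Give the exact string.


Answer: YAYYAY

Derivation:
Step 0: YC
Step 1: YAYA  (used choices [2])
Step 2: YAYYAY  (used choices [])


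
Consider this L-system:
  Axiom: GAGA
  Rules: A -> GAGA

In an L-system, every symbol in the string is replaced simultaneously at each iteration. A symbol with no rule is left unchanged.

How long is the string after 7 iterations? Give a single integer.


Answer: 766

Derivation:
Step 0: length = 4
Step 1: length = 10
Step 2: length = 22
Step 3: length = 46
Step 4: length = 94
Step 5: length = 190
Step 6: length = 382
Step 7: length = 766


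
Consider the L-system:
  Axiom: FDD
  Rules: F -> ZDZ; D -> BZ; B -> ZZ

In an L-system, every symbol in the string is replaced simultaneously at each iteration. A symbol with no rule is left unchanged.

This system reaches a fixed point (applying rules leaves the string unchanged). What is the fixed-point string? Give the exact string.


Answer: ZZZZZZZZZZZ

Derivation:
Step 0: FDD
Step 1: ZDZBZBZ
Step 2: ZBZZZZZZZZ
Step 3: ZZZZZZZZZZZ
Step 4: ZZZZZZZZZZZ  (unchanged — fixed point at step 3)


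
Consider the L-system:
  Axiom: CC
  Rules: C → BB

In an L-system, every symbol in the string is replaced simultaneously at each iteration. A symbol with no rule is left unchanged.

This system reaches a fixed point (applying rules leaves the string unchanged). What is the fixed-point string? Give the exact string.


Step 0: CC
Step 1: BBBB
Step 2: BBBB  (unchanged — fixed point at step 1)

Answer: BBBB


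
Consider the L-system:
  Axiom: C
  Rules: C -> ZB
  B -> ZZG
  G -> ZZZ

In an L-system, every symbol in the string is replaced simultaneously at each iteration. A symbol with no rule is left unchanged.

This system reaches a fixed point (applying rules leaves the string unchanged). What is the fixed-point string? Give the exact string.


Step 0: C
Step 1: ZB
Step 2: ZZZG
Step 3: ZZZZZZ
Step 4: ZZZZZZ  (unchanged — fixed point at step 3)

Answer: ZZZZZZ


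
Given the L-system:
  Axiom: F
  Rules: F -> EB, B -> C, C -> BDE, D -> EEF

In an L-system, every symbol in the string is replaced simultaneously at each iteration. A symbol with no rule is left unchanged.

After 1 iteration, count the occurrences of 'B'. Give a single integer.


Answer: 1

Derivation:
Step 0: F  (0 'B')
Step 1: EB  (1 'B')


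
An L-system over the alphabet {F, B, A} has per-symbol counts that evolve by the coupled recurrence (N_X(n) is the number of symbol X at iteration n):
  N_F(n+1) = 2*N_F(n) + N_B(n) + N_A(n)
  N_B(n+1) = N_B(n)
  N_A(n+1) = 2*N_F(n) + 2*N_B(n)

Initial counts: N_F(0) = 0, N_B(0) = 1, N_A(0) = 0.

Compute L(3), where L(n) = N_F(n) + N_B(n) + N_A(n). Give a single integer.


Step 0: N_F=0, N_B=1, N_A=0, L=1
Step 1: N_F=1, N_B=1, N_A=2, L=4
Step 2: N_F=5, N_B=1, N_A=4, L=10
Step 3: N_F=15, N_B=1, N_A=12, L=28

Answer: 28


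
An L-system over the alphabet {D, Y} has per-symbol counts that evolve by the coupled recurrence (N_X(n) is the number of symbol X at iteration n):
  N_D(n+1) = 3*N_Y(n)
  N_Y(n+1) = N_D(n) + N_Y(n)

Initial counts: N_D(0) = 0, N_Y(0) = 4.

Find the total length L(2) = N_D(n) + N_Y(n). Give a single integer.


Answer: 28

Derivation:
Step 0: N_D=0, N_Y=4, L=4
Step 1: N_D=12, N_Y=4, L=16
Step 2: N_D=12, N_Y=16, L=28


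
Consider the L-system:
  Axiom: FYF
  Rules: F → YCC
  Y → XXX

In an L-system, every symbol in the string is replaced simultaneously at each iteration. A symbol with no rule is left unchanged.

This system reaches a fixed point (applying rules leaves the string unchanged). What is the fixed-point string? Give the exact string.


Answer: XXXCCXXXXXXCC

Derivation:
Step 0: FYF
Step 1: YCCXXXYCC
Step 2: XXXCCXXXXXXCC
Step 3: XXXCCXXXXXXCC  (unchanged — fixed point at step 2)


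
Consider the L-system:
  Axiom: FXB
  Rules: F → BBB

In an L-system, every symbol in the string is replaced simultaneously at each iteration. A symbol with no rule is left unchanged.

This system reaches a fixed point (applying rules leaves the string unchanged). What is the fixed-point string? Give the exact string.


Step 0: FXB
Step 1: BBBXB
Step 2: BBBXB  (unchanged — fixed point at step 1)

Answer: BBBXB


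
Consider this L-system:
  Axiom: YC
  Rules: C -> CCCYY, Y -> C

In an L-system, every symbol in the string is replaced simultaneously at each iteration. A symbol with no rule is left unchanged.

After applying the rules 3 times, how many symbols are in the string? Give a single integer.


Step 0: length = 2
Step 1: length = 6
Step 2: length = 22
Step 3: length = 78

Answer: 78


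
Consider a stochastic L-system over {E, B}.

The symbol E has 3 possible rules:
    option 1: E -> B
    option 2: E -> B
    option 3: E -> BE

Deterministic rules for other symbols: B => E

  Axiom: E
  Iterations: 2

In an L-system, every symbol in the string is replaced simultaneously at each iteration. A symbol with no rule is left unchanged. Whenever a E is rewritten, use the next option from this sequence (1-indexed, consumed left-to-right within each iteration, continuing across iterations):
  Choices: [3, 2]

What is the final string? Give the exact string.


Answer: EB

Derivation:
Step 0: E
Step 1: BE  (used choices [3])
Step 2: EB  (used choices [2])


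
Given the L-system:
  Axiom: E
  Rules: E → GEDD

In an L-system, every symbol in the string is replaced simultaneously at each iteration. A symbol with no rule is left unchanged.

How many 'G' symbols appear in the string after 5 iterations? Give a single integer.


Step 0: E  (0 'G')
Step 1: GEDD  (1 'G')
Step 2: GGEDDDD  (2 'G')
Step 3: GGGEDDDDDD  (3 'G')
Step 4: GGGGEDDDDDDDD  (4 'G')
Step 5: GGGGGEDDDDDDDDDD  (5 'G')

Answer: 5


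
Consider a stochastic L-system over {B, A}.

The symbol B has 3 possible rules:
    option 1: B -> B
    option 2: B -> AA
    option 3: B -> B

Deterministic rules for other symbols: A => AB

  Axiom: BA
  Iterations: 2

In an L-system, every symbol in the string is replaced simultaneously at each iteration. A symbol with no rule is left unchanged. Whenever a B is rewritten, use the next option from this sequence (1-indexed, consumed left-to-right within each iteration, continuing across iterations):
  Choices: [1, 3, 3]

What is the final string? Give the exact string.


Answer: BABB

Derivation:
Step 0: BA
Step 1: BAB  (used choices [1])
Step 2: BABB  (used choices [3, 3])


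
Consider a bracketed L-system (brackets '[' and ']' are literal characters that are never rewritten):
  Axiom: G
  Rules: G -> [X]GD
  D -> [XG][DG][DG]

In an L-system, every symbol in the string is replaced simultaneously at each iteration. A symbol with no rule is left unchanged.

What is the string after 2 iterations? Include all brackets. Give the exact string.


Step 0: G
Step 1: [X]GD
Step 2: [X][X]GD[XG][DG][DG]

Answer: [X][X]GD[XG][DG][DG]


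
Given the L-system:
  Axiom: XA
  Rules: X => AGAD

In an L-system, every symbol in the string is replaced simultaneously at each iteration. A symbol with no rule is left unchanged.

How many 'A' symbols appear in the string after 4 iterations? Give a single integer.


Answer: 3

Derivation:
Step 0: XA  (1 'A')
Step 1: AGADA  (3 'A')
Step 2: AGADA  (3 'A')
Step 3: AGADA  (3 'A')
Step 4: AGADA  (3 'A')


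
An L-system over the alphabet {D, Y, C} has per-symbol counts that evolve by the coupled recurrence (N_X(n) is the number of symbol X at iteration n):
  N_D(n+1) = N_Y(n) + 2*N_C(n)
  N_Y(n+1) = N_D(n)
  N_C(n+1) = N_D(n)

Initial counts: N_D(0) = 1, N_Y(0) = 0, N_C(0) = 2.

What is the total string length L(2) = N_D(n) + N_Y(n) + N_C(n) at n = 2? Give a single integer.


Answer: 11

Derivation:
Step 0: N_D=1, N_Y=0, N_C=2, L=3
Step 1: N_D=4, N_Y=1, N_C=1, L=6
Step 2: N_D=3, N_Y=4, N_C=4, L=11
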